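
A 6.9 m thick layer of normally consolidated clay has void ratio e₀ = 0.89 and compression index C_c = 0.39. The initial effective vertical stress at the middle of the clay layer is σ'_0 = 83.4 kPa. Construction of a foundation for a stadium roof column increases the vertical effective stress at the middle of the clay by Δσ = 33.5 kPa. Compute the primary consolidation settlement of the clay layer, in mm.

S_c ≈ 209 mm

Final effective stress: σ'_f = σ'_0 + Δσ = 83.4 + 33.5 = 116.9 kPa.
Normally consolidated clay, so the full stress increment lies on the virgin compression line:
S_c = C_c·H/(1+e₀)·log₁₀(σ'_f/σ'_0) = 0.39×6.9/(1+0.89)×log₁₀(116.9/83.4)
    = 1.4238 × 0.14665 = 0.2088 m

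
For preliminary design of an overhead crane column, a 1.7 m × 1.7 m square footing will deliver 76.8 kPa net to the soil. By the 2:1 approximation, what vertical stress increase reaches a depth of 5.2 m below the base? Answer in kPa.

By the 2:1 method the load spreads at 1 horizontal : 2 vertical, so at depth z the loaded area has grown by z in each plan dimension:
Δσ = qBL/((B+z)(L+z)) = 76.8×1.7×1.7/((1.7+5.2)(1.7+5.2)) = 4.6619 kPa

Δσ_z ≈ 4.66 kPa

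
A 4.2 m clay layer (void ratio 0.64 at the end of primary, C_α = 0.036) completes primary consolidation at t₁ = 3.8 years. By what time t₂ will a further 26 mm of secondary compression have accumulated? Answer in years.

t₂ ≈ 7.27 years

S_s = C_α·H/(1+e_p)·log₁₀(t₂/t₁) ⇒ log₁₀(t₂/t₁) = S_s·(1+e_p)/(C_α·H).
log₁₀(t₂/t₁) = 0.026 × (1+0.64) / (0.036×4.2) = 0.282
t₂ = t₁ × 10^0.282 = 3.8 × 1.914 = 7.274 years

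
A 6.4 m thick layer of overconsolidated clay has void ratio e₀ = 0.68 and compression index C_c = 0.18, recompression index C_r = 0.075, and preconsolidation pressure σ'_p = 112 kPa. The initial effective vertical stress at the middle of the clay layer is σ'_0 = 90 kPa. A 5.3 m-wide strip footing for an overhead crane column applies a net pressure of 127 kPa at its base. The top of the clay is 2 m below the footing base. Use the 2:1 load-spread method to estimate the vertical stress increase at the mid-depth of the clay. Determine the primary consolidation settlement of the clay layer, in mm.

Mid-depth of clay below the footing base: z = 2 + 6.4/2 = 5.2 m.
Stress increase at mid-clay by the 2:1 spreading method:
Δσ = qB/(B+z) = 127×5.3/(5.3+5.2) = 64.105 kPa
Final effective stress: σ'_f = 90 + 64.105 = 154.11 kPa.
σ'_f = 154.11 > σ'_p = 112 kPa, so the stress path crosses the preconsolidation pressure — recompression up to σ'_p, then virgin compression beyond:
S_c = H/(1+e₀)·[C_r·log₁₀(σ'_p/σ'_0) + C_c·log₁₀(σ'_f/σ'_p)]
    = 6.4/1.68 × [0.075×log₁₀(112/90) + 0.18×log₁₀(154.11/112)]
    = 3.8095 × [0.0071232 + 0.02495] = 0.1222 m

S_c ≈ 122 mm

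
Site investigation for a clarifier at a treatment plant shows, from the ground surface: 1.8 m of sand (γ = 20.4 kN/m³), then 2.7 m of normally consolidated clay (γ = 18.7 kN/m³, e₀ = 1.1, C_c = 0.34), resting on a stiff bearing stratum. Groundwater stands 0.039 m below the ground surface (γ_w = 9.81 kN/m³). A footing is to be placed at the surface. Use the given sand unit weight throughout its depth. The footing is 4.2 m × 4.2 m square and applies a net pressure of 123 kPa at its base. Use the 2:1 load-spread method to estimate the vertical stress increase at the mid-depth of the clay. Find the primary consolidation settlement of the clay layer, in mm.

S_c ≈ 156 mm

Mid-depth of clay below the ground surface: z = 1.8 + 2.7/2 = 3.15 m.
Total vertical stress at mid-clay: σ_v = 20.4×1.8 + 18.7×1.35 = 61.965 kPa.
Pore pressure: u = 9.81×(3.15 − 0.039) = 30.519 kPa.
Initial effective stress: σ'_0 = σ_v − u = 61.965 − 30.519 = 31.446 kPa.
Stress increase at mid-clay by the 2:1 spreading method:
Δσ = qBL/((B+z)(L+z)) = 123×4.2×4.2/((4.2+3.15)(4.2+3.15)) = 40.163 kPa
Final effective stress: σ'_f = σ'_0 + Δσ = 31.446 + 40.163 = 71.609 kPa.
Normally consolidated clay, so the full stress increment lies on the virgin compression line:
S_c = C_c·H/(1+e₀)·log₁₀(σ'_f/σ'_0) = 0.34×2.7/(1+1.1)×log₁₀(71.609/31.446)
    = 0.43714 × 0.3574 = 0.1562 m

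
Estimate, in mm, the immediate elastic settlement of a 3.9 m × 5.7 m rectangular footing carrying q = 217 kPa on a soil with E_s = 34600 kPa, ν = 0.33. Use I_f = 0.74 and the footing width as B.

S_e ≈ 16.1 mm

Immediate (elastic) settlement: S_e = q·B·(1−ν²)/E_s · I_f.
S_e = 217 × 3.9 × (1 − 0.33²) / 34600 × 0.74
    = 217 × 3.9 × 0.8911 / 34600 × 0.74
    = 0.01613 m = 16.13 mm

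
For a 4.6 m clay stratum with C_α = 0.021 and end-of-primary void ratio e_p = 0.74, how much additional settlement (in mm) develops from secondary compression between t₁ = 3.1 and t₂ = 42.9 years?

Secondary compression: S_s = C_α·H/(1+e_p)·log₁₀(t₂/t₁)
S_s = 0.021×4.6/(1+0.74)×log₁₀(42.9/3.1)
    = 0.05552 × 1.141 = 0.06335 m

S_s ≈ 63.4 mm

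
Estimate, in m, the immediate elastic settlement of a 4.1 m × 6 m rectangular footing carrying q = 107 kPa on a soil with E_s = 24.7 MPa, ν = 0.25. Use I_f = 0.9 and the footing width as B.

S_e ≈ 0.015 m

Immediate (elastic) settlement: S_e = q·B·(1−ν²)/E_s · I_f.
E_s = 24.7 MPa = 24700 kPa.
S_e = 107 × 4.1 × (1 − 0.25²) / 24700 × 0.9
    = 107 × 4.1 × 0.9375 / 24700 × 0.9
    = 0.01499 m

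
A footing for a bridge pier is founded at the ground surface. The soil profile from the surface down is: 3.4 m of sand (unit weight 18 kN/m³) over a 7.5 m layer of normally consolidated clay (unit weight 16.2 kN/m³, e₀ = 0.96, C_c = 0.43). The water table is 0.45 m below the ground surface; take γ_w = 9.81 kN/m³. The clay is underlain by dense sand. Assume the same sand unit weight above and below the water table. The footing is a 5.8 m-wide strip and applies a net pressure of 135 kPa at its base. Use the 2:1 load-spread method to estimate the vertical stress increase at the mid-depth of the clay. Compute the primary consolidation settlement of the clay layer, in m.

Mid-depth of clay below the ground surface: z = 3.4 + 7.5/2 = 7.15 m.
Total vertical stress at mid-clay: σ_v = 18×3.4 + 16.2×3.75 = 121.95 kPa.
Pore pressure: u = 9.81×(7.15 − 0.45) = 65.727 kPa.
Initial effective stress: σ'_0 = σ_v − u = 121.95 − 65.727 = 56.223 kPa.
Stress increase at mid-clay by the 2:1 spreading method:
Δσ = qB/(B+z) = 135×5.8/(5.8+7.15) = 60.463 kPa
Final effective stress: σ'_f = σ'_0 + Δσ = 56.223 + 60.463 = 116.69 kPa.
Normally consolidated clay, so the full stress increment lies on the virgin compression line:
S_c = C_c·H/(1+e₀)·log₁₀(σ'_f/σ'_0) = 0.43×7.5/(1+0.96)×log₁₀(116.69/56.223)
    = 1.6454 × 0.31712 = 0.5218 m

S_c ≈ 0.522 m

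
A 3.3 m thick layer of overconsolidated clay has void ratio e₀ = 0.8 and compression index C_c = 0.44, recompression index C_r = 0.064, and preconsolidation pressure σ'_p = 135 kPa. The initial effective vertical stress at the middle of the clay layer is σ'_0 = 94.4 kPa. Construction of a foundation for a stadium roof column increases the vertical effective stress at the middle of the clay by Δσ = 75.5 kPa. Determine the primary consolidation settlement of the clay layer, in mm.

S_c ≈ 98.8 mm

Final effective stress: σ'_f = 94.4 + 75.5 = 169.9 kPa.
σ'_f = 169.9 > σ'_p = 135 kPa, so the stress path crosses the preconsolidation pressure — recompression up to σ'_p, then virgin compression beyond:
S_c = H/(1+e₀)·[C_r·log₁₀(σ'_p/σ'_0) + C_c·log₁₀(σ'_f/σ'_p)]
    = 3.3/1.8 × [0.064×log₁₀(135/94.4) + 0.44×log₁₀(169.9/135)]
    = 1.8333 × [0.0099432 + 0.043938] = 0.09878 m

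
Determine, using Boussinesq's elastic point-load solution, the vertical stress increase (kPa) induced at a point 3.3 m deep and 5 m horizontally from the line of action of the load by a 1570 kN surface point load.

Boussinesq vertical stress below a point load on an elastic half-space:
Δσ_z = 3P/(2πz²) · [1 + (r/z)²]^(−5/2)
r/z = 5/3.3 = 1.5152; [1+(r/z)²]^(−5/2) = 0.050715.
Δσ_z = 3×1570/(2π×3.3²) × 0.050715 = 68.836 × 0.050715 = 3.491 kPa

Δσ_z ≈ 3.49 kPa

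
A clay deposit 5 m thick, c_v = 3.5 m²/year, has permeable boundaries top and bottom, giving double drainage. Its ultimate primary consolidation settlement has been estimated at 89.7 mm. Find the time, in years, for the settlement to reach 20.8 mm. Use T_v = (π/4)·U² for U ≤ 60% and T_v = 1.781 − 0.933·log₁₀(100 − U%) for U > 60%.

t ≈ 0.0754 years

Drainage path length: H_d = H/2 = 2.5 m (double drainage).
U = S(t)/S_ult = 20.8/89.7 = 0.2319.
U ≤ 60%: T_v = (π/4)·U² = (π/4)×0.23188² = 0.042231.
t = T_v·H_d²/c_v = 0.042231×2.5²/3.5 = 0.07541 years.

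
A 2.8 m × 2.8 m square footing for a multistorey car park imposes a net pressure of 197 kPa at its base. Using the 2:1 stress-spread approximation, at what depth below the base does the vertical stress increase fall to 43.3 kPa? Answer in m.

z ≈ 3.17 m

2:1 spreading — at depth z the loaded area has grown by z in each plan dimension:
qB²/(B+z)² = Δσ_z ⇒ z = B(√(q/Δσ_z) − 1) = 2.8×(√(197/43.3) − 1) = 3.172 m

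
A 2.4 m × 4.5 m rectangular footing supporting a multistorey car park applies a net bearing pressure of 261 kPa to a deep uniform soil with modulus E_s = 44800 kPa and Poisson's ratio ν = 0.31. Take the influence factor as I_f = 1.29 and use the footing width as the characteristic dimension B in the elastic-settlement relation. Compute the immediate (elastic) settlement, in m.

Immediate (elastic) settlement: S_e = q·B·(1−ν²)/E_s · I_f.
S_e = 261 × 2.4 × (1 − 0.31²) / 44800 × 1.29
    = 261 × 2.4 × 0.9039 / 44800 × 1.29
    = 0.0163 m

S_e ≈ 0.0163 m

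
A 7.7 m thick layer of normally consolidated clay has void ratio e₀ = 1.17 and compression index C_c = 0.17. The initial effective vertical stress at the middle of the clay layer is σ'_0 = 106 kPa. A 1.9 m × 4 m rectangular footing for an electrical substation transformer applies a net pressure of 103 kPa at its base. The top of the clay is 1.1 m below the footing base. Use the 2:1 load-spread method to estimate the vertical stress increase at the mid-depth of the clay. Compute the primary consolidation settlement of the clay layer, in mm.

Mid-depth of clay below the footing base: z = 1.1 + 7.7/2 = 4.95 m.
Stress increase at mid-clay by the 2:1 spreading method:
Δσ = qBL/((B+z)(L+z)) = 103×1.9×4/((1.9+4.95)(4+4.95)) = 12.768 kPa
Final effective stress: σ'_f = σ'_0 + Δσ = 106 + 12.768 = 118.77 kPa.
Normally consolidated clay, so the full stress increment lies on the virgin compression line:
S_c = C_c·H/(1+e₀)·log₁₀(σ'_f/σ'_0) = 0.17×7.7/(1+1.17)×log₁₀(118.77/106)
    = 0.60323 × 0.049401 = 0.0298 m

S_c ≈ 29.8 mm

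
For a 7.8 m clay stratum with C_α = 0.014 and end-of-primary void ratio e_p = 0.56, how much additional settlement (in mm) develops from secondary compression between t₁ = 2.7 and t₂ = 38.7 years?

S_s ≈ 80.9 mm

Secondary compression: S_s = C_α·H/(1+e_p)·log₁₀(t₂/t₁)
S_s = 0.014×7.8/(1+0.56)×log₁₀(38.7/2.7)
    = 0.07 × 1.156 = 0.08094 m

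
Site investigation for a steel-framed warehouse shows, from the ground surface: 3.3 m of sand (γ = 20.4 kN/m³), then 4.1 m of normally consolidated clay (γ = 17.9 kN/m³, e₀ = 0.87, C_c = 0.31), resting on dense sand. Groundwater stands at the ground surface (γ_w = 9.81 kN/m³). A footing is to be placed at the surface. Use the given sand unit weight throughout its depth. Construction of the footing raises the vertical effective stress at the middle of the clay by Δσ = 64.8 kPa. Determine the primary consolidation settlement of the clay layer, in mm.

S_c ≈ 240 mm

Mid-depth of clay below the ground surface: z = 3.3 + 4.1/2 = 5.35 m.
Total vertical stress at mid-clay: σ_v = 20.4×3.3 + 17.9×2.05 = 104.01 kPa.
Pore pressure: u = 9.81×(5.35 − 0) = 52.483 kPa.
Initial effective stress: σ'_0 = σ_v − u = 104.01 − 52.483 = 51.527 kPa.
Final effective stress: σ'_f = σ'_0 + Δσ = 51.527 + 64.8 = 116.33 kPa.
Normally consolidated clay, so the full stress increment lies on the virgin compression line:
S_c = C_c·H/(1+e₀)·log₁₀(σ'_f/σ'_0) = 0.31×4.1/(1+0.87)×log₁₀(116.33/51.527)
    = 0.67968 × 0.35366 = 0.2404 m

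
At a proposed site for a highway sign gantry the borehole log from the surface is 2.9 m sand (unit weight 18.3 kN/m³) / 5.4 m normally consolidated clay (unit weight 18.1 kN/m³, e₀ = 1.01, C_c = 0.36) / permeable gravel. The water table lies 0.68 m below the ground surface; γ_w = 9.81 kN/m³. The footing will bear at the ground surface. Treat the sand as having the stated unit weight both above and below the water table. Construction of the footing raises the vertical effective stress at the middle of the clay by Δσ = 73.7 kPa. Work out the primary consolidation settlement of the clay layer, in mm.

S_c ≈ 363 mm

Mid-depth of clay below the ground surface: z = 2.9 + 5.4/2 = 5.6 m.
Total vertical stress at mid-clay: σ_v = 18.3×2.9 + 18.1×2.7 = 101.94 kPa.
Pore pressure: u = 9.81×(5.6 − 0.68) = 48.265 kPa.
Initial effective stress: σ'_0 = σ_v − u = 101.94 − 48.265 = 53.675 kPa.
Final effective stress: σ'_f = σ'_0 + Δσ = 53.675 + 73.7 = 127.38 kPa.
Normally consolidated clay, so the full stress increment lies on the virgin compression line:
S_c = C_c·H/(1+e₀)·log₁₀(σ'_f/σ'_0) = 0.36×5.4/(1+1.01)×log₁₀(127.38/53.675)
    = 0.96716 × 0.37533 = 0.363 m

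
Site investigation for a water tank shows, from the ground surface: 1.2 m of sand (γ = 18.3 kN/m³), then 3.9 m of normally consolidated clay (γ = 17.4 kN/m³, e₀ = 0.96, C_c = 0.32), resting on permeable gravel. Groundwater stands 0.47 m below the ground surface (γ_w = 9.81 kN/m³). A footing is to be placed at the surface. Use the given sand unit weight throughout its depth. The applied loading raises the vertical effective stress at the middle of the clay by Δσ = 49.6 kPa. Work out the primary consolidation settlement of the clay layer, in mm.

S_c ≈ 272 mm

Mid-depth of clay below the ground surface: z = 1.2 + 3.9/2 = 3.15 m.
Total vertical stress at mid-clay: σ_v = 18.3×1.2 + 17.4×1.95 = 55.89 kPa.
Pore pressure: u = 9.81×(3.15 − 0.47) = 26.291 kPa.
Initial effective stress: σ'_0 = σ_v − u = 55.89 − 26.291 = 29.599 kPa.
Final effective stress: σ'_f = σ'_0 + Δσ = 29.599 + 49.6 = 79.199 kPa.
Normally consolidated clay, so the full stress increment lies on the virgin compression line:
S_c = C_c·H/(1+e₀)·log₁₀(σ'_f/σ'_0) = 0.32×3.9/(1+0.96)×log₁₀(79.199/29.599)
    = 0.63673 × 0.42744 = 0.2722 m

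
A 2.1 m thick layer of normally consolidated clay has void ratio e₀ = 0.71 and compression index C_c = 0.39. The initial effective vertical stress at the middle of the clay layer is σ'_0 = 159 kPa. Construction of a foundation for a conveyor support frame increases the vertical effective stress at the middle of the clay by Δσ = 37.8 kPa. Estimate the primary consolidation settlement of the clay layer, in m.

Final effective stress: σ'_f = σ'_0 + Δσ = 159 + 37.8 = 196.8 kPa.
Normally consolidated clay, so the full stress increment lies on the virgin compression line:
S_c = C_c·H/(1+e₀)·log₁₀(σ'_f/σ'_0) = 0.39×2.1/(1+0.71)×log₁₀(196.8/159)
    = 0.47895 × 0.092628 = 0.04436 m

S_c ≈ 0.0444 m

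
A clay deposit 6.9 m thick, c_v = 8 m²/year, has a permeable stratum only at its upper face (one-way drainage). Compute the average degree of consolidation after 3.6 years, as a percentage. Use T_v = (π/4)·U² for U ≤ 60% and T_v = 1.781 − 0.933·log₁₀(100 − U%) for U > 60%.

U ≈ 81.8 %

Drainage path length: H_d = H = 6.9 m (single drainage).
T_v = c_v·t/H_d² = 8×3.6/6.9² = 0.60491.
T_v = 0.60491 corresponds to the U > 60% branch:
U = 1 − 10^((1.781 − T_v)/0.933)/100 = 0.8178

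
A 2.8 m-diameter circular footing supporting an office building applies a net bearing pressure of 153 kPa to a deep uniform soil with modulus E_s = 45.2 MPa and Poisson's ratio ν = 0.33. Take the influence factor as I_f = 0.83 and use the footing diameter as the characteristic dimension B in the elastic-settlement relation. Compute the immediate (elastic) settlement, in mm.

Immediate (elastic) settlement: S_e = q·B·(1−ν²)/E_s · I_f.
E_s = 45.2 MPa = 45200 kPa.
S_e = 153 × 2.8 × (1 − 0.33²) / 45200 × 0.83
    = 153 × 2.8 × 0.8911 / 45200 × 0.83
    = 0.00701 m = 7.01 mm

S_e ≈ 7.01 mm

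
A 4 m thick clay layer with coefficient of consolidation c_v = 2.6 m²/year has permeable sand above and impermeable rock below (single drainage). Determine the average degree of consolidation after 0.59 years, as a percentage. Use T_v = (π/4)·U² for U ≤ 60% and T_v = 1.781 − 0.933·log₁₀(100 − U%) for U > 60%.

Drainage path length: H_d = H = 4 m (single drainage).
T_v = c_v·t/H_d² = 2.6×0.59/4² = 0.095875.
T_v = 0.095875 corresponds to the U ≤ 60% branch:
U = √(4T_v/π) = 0.3494

U ≈ 34.9 %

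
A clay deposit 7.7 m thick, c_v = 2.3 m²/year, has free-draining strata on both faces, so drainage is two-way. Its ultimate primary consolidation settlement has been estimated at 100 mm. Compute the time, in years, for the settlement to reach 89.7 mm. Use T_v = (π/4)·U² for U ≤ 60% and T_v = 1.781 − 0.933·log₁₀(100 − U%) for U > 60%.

t ≈ 5.39 years

Drainage path length: H_d = H/2 = 3.85 m (double drainage).
U = S(t)/S_ult = 89.7/100 = 0.897.
U > 60%: T_v = 1.781 − 0.933·log₁₀(100 − 89.7) = 0.83602.
t = T_v·H_d²/c_v = 0.83602×3.85²/2.3 = 5.388 years.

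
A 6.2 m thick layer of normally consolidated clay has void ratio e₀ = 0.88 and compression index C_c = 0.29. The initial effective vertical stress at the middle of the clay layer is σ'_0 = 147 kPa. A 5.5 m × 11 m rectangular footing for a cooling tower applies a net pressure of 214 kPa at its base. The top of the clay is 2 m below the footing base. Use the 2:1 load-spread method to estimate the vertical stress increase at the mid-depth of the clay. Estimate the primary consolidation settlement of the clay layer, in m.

S_c ≈ 0.173 m

Mid-depth of clay below the footing base: z = 2 + 6.2/2 = 5.1 m.
Stress increase at mid-clay by the 2:1 spreading method:
Δσ = qBL/((B+z)(L+z)) = 214×5.5×11/((5.5+5.1)(11+5.1)) = 75.864 kPa
Final effective stress: σ'_f = σ'_0 + Δσ = 147 + 75.864 = 222.86 kPa.
Normally consolidated clay, so the full stress increment lies on the virgin compression line:
S_c = C_c·H/(1+e₀)·log₁₀(σ'_f/σ'_0) = 0.29×6.2/(1+0.88)×log₁₀(222.86/147)
    = 0.95638 × 0.18071 = 0.1728 m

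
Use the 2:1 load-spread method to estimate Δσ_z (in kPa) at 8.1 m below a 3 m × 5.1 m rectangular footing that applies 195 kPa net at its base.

Δσ_z ≈ 20.4 kPa

By the 2:1 method the load spreads at 1 horizontal : 2 vertical, so at depth z the loaded area has grown by z in each plan dimension:
Δσ = qBL/((B+z)(L+z)) = 195×3×5.1/((3+8.1)(5.1+8.1)) = 20.362 kPa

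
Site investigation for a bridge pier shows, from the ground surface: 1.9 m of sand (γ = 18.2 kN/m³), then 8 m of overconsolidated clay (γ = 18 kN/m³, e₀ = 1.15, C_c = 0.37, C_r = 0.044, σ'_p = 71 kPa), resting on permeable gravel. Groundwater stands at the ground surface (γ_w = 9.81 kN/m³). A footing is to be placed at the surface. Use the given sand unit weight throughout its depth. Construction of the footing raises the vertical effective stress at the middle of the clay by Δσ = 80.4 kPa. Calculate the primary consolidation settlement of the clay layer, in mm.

S_c ≈ 384 mm

Mid-depth of clay below the ground surface: z = 1.9 + 8/2 = 5.9 m.
Total vertical stress at mid-clay: σ_v = 18.2×1.9 + 18×4 = 106.58 kPa.
Pore pressure: u = 9.81×(5.9 − 0) = 57.879 kPa.
Initial effective stress: σ'_0 = σ_v − u = 106.58 − 57.879 = 48.701 kPa.
Final effective stress: σ'_f = 48.701 + 80.4 = 129.1 kPa.
σ'_f = 129.1 > σ'_p = 71 kPa, so the stress path crosses the preconsolidation pressure — recompression up to σ'_p, then virgin compression beyond:
S_c = H/(1+e₀)·[C_r·log₁₀(σ'_p/σ'_0) + C_c·log₁₀(σ'_f/σ'_p)]
    = 8/2.15 × [0.044×log₁₀(71/48.701) + 0.37×log₁₀(129.1/71)]
    = 3.7209 × [0.0072037 + 0.096077] = 0.3843 m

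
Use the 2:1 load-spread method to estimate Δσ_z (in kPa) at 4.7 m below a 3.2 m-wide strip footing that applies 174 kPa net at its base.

By the 2:1 method the load spreads at 1 horizontal : 2 vertical, so at depth z the loaded area has grown by z in each plan dimension:
Δσ = qB/(B+z) = 174×3.2/(3.2+4.7) = 70.481 kPa

Δσ_z ≈ 70.5 kPa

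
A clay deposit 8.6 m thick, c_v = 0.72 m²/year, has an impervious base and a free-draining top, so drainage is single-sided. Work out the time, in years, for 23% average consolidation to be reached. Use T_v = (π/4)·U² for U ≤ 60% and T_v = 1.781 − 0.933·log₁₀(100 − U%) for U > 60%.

Drainage path length: H_d = H = 8.6 m (single drainage).
U ≤ 60%: T_v = (π/4)·U² = (π/4)×0.23² = 0.041548.
t = T_v·H_d²/c_v = 0.041548×8.6²/0.72 = 4.268 years.

t ≈ 4.27 years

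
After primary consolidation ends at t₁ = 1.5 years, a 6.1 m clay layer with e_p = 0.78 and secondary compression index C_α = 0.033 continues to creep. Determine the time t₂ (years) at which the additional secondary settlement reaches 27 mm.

t₂ ≈ 2.6 years

S_s = C_α·H/(1+e_p)·log₁₀(t₂/t₁) ⇒ log₁₀(t₂/t₁) = S_s·(1+e_p)/(C_α·H).
log₁₀(t₂/t₁) = 0.027 × (1+0.78) / (0.033×6.1) = 0.2387
t₂ = t₁ × 10^0.2387 = 1.5 × 1.733 = 2.599 years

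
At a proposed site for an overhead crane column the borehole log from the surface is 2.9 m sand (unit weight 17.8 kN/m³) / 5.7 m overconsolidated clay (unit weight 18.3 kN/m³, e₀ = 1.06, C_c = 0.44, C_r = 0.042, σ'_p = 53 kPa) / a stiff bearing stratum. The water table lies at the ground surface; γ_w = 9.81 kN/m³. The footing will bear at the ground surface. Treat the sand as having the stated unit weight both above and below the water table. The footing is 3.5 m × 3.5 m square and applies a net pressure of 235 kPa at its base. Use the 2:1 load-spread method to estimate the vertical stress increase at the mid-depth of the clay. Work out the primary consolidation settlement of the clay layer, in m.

S_c ≈ 0.23 m

Mid-depth of clay below the ground surface: z = 2.9 + 5.7/2 = 5.75 m.
Total vertical stress at mid-clay: σ_v = 17.8×2.9 + 18.3×2.85 = 103.78 kPa.
Pore pressure: u = 9.81×(5.75 − 0) = 56.408 kPa.
Initial effective stress: σ'_0 = σ_v − u = 103.78 − 56.408 = 47.372 kPa.
Stress increase at mid-clay by the 2:1 spreading method:
Δσ = qBL/((B+z)(L+z)) = 235×3.5×3.5/((3.5+5.75)(3.5+5.75)) = 33.645 kPa
Final effective stress: σ'_f = 47.372 + 33.645 = 81.017 kPa.
σ'_f = 81.017 > σ'_p = 53 kPa, so the stress path crosses the preconsolidation pressure — recompression up to σ'_p, then virgin compression beyond:
S_c = H/(1+e₀)·[C_r·log₁₀(σ'_p/σ'_0) + C_c·log₁₀(σ'_f/σ'_p)]
    = 5.7/2.06 × [0.042×log₁₀(53/47.372) + 0.44×log₁₀(81.017/53)]
    = 2.767 × [0.0020477 + 0.081092] = 0.23 m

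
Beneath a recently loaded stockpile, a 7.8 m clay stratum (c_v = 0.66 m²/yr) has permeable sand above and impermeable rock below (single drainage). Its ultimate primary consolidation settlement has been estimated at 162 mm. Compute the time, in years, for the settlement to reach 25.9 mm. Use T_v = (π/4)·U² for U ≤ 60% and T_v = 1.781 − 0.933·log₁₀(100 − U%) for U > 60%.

Drainage path length: H_d = H = 7.8 m (single drainage).
U = S(t)/S_ult = 25.9/162 = 0.1599.
U ≤ 60%: T_v = (π/4)·U² = (π/4)×0.15988² = 0.020075.
t = T_v·H_d²/c_v = 0.020075×7.8²/0.66 = 1.851 years.

t ≈ 1.85 years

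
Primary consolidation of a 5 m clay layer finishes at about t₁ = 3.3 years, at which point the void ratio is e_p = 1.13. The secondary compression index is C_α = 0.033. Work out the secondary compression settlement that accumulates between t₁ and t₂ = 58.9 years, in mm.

Secondary compression: S_s = C_α·H/(1+e_p)·log₁₀(t₂/t₁)
S_s = 0.033×5/(1+1.13)×log₁₀(58.9/3.3)
    = 0.07746 × 1.252 = 0.09696 m

S_s ≈ 97 mm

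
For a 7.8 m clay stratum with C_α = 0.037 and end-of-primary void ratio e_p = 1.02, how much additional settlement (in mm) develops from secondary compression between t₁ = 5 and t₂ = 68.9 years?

S_s ≈ 163 mm

Secondary compression: S_s = C_α·H/(1+e_p)·log₁₀(t₂/t₁)
S_s = 0.037×7.8/(1+1.02)×log₁₀(68.9/5)
    = 0.1429 × 1.139 = 0.1628 m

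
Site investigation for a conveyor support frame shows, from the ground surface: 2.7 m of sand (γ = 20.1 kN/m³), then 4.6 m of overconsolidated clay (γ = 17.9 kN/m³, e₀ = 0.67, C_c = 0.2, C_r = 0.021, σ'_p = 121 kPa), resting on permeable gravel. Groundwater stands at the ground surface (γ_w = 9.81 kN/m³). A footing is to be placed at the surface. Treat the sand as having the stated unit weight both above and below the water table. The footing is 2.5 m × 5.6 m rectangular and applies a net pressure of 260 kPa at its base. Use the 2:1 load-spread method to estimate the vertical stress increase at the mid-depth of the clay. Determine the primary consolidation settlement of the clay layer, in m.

Mid-depth of clay below the ground surface: z = 2.7 + 4.6/2 = 5 m.
Total vertical stress at mid-clay: σ_v = 20.1×2.7 + 17.9×2.3 = 95.44 kPa.
Pore pressure: u = 9.81×(5 − 0) = 49.05 kPa.
Initial effective stress: σ'_0 = σ_v − u = 95.44 − 49.05 = 46.39 kPa.
Stress increase at mid-clay by the 2:1 spreading method:
Δσ = qBL/((B+z)(L+z)) = 260×2.5×5.6/((2.5+5)(5.6+5)) = 45.786 kPa
Final effective stress: σ'_f = 46.39 + 45.786 = 92.176 kPa.
σ'_f = 92.176 ≤ σ'_p = 121 kPa, so the clay remains overconsolidated and only the recompression index applies:
S_c = C_r·H/(1+e₀)·log₁₀(σ'_f/σ'_0) = 0.021×4.6/1.67×log₁₀(92.176/46.39)
    = 0.057845 × 0.29819 = 0.01725 m

S_c ≈ 0.0172 m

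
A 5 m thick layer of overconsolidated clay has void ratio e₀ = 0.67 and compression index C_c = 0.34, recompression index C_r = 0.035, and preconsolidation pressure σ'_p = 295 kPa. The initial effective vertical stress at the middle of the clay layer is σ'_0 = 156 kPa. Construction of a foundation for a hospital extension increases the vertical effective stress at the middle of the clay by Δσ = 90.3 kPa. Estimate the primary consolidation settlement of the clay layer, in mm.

Final effective stress: σ'_f = 156 + 90.3 = 246.3 kPa.
σ'_f = 246.3 ≤ σ'_p = 295 kPa, so the clay remains overconsolidated and only the recompression index applies:
S_c = C_r·H/(1+e₀)·log₁₀(σ'_f/σ'_0) = 0.035×5/1.67×log₁₀(246.3/156)
    = 0.10479 × 0.19834 = 0.02078 m

S_c ≈ 20.8 mm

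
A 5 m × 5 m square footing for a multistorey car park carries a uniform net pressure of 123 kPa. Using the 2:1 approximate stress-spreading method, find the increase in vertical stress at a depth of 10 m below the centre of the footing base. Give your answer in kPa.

Δσ_z ≈ 13.7 kPa

By the 2:1 method the load spreads at 1 horizontal : 2 vertical, so at depth z the loaded area has grown by z in each plan dimension:
Δσ = qBL/((B+z)(L+z)) = 123×5×5/((5+10)(5+10)) = 13.667 kPa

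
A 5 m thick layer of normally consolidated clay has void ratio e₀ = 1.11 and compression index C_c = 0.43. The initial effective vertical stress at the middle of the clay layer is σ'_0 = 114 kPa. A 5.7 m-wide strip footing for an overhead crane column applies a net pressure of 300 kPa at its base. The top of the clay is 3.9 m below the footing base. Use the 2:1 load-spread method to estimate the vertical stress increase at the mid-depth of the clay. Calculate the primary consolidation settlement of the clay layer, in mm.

Mid-depth of clay below the footing base: z = 3.9 + 5/2 = 6.4 m.
Stress increase at mid-clay by the 2:1 spreading method:
Δσ = qB/(B+z) = 300×5.7/(5.7+6.4) = 141.32 kPa
Final effective stress: σ'_f = σ'_0 + Δσ = 114 + 141.32 = 255.32 kPa.
Normally consolidated clay, so the full stress increment lies on the virgin compression line:
S_c = C_c·H/(1+e₀)·log₁₀(σ'_f/σ'_0) = 0.43×5/(1+1.11)×log₁₀(255.32/114)
    = 1.019 × 0.35018 = 0.3568 m

S_c ≈ 357 mm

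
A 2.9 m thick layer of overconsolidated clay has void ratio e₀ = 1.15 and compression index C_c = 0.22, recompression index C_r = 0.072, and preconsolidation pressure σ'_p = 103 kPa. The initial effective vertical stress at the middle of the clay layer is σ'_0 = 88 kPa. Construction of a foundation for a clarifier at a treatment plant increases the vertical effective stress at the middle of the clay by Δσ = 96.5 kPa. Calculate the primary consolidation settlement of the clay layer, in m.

Final effective stress: σ'_f = 88 + 96.5 = 184.5 kPa.
σ'_f = 184.5 > σ'_p = 103 kPa, so the stress path crosses the preconsolidation pressure — recompression up to σ'_p, then virgin compression beyond:
S_c = H/(1+e₀)·[C_r·log₁₀(σ'_p/σ'_0) + C_c·log₁₀(σ'_f/σ'_p)]
    = 2.9/2.15 × [0.072×log₁₀(103/88) + 0.22×log₁₀(184.5/103)]
    = 1.3488 × [0.0049215 + 0.055695] = 0.08176 m

S_c ≈ 0.0818 m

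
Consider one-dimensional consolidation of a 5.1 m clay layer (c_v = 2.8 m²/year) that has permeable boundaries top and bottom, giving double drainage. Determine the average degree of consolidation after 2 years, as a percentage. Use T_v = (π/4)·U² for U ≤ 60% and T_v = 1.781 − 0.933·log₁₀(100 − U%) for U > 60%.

Drainage path length: H_d = H/2 = 2.55 m (double drainage).
T_v = c_v·t/H_d² = 2.8×2/2.55² = 0.86121.
T_v = 0.86121 corresponds to the U > 60% branch:
U = 1 − 10^((1.781 − T_v)/0.933)/100 = 0.9032

U ≈ 90.3 %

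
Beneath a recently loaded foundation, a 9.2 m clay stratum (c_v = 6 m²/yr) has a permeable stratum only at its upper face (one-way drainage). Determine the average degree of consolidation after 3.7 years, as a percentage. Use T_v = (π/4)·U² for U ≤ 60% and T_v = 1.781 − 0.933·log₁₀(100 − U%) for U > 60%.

U ≈ 57.8 %

Drainage path length: H_d = H = 9.2 m (single drainage).
T_v = c_v·t/H_d² = 6×3.7/9.2² = 0.26229.
T_v = 0.26229 corresponds to the U ≤ 60% branch:
U = √(4T_v/π) = 0.5779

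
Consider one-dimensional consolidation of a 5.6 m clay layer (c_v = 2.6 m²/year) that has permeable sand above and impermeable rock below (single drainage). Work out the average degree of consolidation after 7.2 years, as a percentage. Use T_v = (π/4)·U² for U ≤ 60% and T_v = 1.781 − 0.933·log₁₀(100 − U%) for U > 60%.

Drainage path length: H_d = H = 5.6 m (single drainage).
T_v = c_v·t/H_d² = 2.6×7.2/5.6² = 0.59694.
T_v = 0.59694 corresponds to the U > 60% branch:
U = 1 − 10^((1.781 − T_v)/0.933)/100 = 0.8142

U ≈ 81.4 %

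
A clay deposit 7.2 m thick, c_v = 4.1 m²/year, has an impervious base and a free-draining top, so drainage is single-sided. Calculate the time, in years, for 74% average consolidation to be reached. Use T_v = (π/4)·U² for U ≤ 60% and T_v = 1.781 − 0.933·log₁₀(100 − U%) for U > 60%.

t ≈ 5.83 years

Drainage path length: H_d = H = 7.2 m (single drainage).
U > 60%: T_v = 1.781 − 0.933·log₁₀(100 − 74) = 0.46083.
t = T_v·H_d²/c_v = 0.46083×7.2²/4.1 = 5.827 years.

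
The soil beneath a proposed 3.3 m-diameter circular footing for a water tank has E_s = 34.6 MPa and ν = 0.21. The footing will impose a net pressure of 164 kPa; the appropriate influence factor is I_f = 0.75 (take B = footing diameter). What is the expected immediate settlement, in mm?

S_e ≈ 11.2 mm

Immediate (elastic) settlement: S_e = q·B·(1−ν²)/E_s · I_f.
E_s = 34.6 MPa = 34600 kPa.
S_e = 164 × 3.3 × (1 − 0.21²) / 34600 × 0.75
    = 164 × 3.3 × 0.9559 / 34600 × 0.75
    = 0.01121 m = 11.21 mm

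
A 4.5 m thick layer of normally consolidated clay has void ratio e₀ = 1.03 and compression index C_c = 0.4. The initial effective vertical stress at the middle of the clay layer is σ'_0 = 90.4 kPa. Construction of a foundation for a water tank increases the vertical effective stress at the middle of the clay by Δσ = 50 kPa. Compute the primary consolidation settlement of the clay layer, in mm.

S_c ≈ 170 mm

Final effective stress: σ'_f = σ'_0 + Δσ = 90.4 + 50 = 140.4 kPa.
Normally consolidated clay, so the full stress increment lies on the virgin compression line:
S_c = C_c·H/(1+e₀)·log₁₀(σ'_f/σ'_0) = 0.4×4.5/(1+1.03)×log₁₀(140.4/90.4)
    = 0.8867 × 0.1912 = 0.1695 m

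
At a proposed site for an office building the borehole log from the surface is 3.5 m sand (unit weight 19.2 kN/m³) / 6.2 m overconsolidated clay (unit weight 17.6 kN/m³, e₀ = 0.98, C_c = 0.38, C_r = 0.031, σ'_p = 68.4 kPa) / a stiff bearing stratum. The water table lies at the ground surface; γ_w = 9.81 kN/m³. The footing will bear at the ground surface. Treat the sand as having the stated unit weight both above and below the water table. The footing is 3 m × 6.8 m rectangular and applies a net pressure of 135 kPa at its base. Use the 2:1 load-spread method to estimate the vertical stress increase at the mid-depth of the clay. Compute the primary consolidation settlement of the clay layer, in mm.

S_c ≈ 78.3 mm

Mid-depth of clay below the ground surface: z = 3.5 + 6.2/2 = 6.6 m.
Total vertical stress at mid-clay: σ_v = 19.2×3.5 + 17.6×3.1 = 121.76 kPa.
Pore pressure: u = 9.81×(6.6 − 0) = 64.746 kPa.
Initial effective stress: σ'_0 = σ_v − u = 121.76 − 64.746 = 57.014 kPa.
Stress increase at mid-clay by the 2:1 spreading method:
Δσ = qBL/((B+z)(L+z)) = 135×3×6.8/((3+6.6)(6.8+6.6)) = 21.409 kPa
Final effective stress: σ'_f = 57.014 + 21.409 = 78.423 kPa.
σ'_f = 78.423 > σ'_p = 68.4 kPa, so the stress path crosses the preconsolidation pressure — recompression up to σ'_p, then virgin compression beyond:
S_c = H/(1+e₀)·[C_r·log₁₀(σ'_p/σ'_0) + C_c·log₁₀(σ'_f/σ'_p)]
    = 6.2/1.98 × [0.031×log₁₀(68.4/57.014) + 0.38×log₁₀(78.423/68.4)]
    = 3.1313 × [0.0024513 + 0.022567] = 0.07834 m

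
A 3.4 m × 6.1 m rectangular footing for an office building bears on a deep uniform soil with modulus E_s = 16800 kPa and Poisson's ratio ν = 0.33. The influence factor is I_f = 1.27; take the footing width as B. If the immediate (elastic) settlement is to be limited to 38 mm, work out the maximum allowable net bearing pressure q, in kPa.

S_e = q·B·(1−ν²)/E_s · I_f  ⇒  q = S_e·E_s / (B·(1−ν²)·I_f).
q = 0.038 × 16800 / (3.4 × 0.8911 × 1.27) = 165.9 kPa

q ≈ 166 kPa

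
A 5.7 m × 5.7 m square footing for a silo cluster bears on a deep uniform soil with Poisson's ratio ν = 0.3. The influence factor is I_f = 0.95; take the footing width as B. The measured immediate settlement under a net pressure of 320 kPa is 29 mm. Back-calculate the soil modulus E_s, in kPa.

E_s ≈ 54400 kPa

S_e = q·B·(1−ν²)/E_s · I_f  ⇒  E_s = q·B·(1−ν²)·I_f / S_e.
E_s = 320 × 5.7 × 0.91 × 0.95 / 0.029 = 54370 kPa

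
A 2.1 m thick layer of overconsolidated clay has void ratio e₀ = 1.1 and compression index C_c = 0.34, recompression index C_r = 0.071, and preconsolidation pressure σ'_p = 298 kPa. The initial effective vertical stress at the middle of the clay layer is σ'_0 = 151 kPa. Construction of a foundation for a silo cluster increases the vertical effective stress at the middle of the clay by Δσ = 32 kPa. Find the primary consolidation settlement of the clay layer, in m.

Final effective stress: σ'_f = 151 + 32 = 183 kPa.
σ'_f = 183 ≤ σ'_p = 298 kPa, so the clay remains overconsolidated and only the recompression index applies:
S_c = C_r·H/(1+e₀)·log₁₀(σ'_f/σ'_0) = 0.071×2.1/2.1×log₁₀(183/151)
    = 0.071 × 0.083474 = 0.005927 m

S_c ≈ 0.00593 m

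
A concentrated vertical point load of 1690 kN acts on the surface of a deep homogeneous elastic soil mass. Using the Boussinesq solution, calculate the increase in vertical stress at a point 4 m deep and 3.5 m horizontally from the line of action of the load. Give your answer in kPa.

Δσ_z ≈ 12.2 kPa

Boussinesq vertical stress below a point load on an elastic half-space:
Δσ_z = 3P/(2πz²) · [1 + (r/z)²]^(−5/2)
r/z = 3.5/4 = 0.875; [1+(r/z)²]^(−5/2) = 0.24141.
Δσ_z = 3×1690/(2π×4²) × 0.24141 = 50.432 × 0.24141 = 12.17 kPa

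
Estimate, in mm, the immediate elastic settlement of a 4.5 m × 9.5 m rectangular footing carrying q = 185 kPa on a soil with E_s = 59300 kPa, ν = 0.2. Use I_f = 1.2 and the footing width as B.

Immediate (elastic) settlement: S_e = q·B·(1−ν²)/E_s · I_f.
S_e = 185 × 4.5 × (1 − 0.2²) / 59300 × 1.2
    = 185 × 4.5 × 0.96 / 59300 × 1.2
    = 0.01617 m = 16.17 mm

S_e ≈ 16.2 mm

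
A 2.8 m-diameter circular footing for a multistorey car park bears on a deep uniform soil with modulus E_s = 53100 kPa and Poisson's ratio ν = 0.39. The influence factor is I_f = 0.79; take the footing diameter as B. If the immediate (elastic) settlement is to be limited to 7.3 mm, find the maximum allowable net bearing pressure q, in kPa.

q ≈ 207 kPa

S_e = q·B·(1−ν²)/E_s · I_f  ⇒  q = S_e·E_s / (B·(1−ν²)·I_f).
q = 0.0073 × 53100 / (2.8 × 0.8479 × 0.79) = 206.7 kPa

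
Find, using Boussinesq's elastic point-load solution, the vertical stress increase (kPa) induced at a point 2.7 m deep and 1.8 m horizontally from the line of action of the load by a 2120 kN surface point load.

Δσ_z ≈ 55.4 kPa

Boussinesq vertical stress below a point load on an elastic half-space:
Δσ_z = 3P/(2πz²) · [1 + (r/z)²]^(−5/2)
r/z = 1.8/2.7 = 0.66667; [1+(r/z)²]^(−5/2) = 0.39879.
Δσ_z = 3×2120/(2π×2.7²) × 0.39879 = 138.85 × 0.39879 = 55.37 kPa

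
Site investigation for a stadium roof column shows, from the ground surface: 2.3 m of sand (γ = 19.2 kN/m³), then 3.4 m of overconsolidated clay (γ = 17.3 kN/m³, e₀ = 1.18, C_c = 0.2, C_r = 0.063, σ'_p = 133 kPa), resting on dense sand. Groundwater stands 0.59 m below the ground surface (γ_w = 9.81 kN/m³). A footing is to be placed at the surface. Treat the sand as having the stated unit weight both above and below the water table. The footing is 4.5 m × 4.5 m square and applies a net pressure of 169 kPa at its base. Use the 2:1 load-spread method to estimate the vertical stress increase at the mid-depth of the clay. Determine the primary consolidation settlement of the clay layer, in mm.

Mid-depth of clay below the ground surface: z = 2.3 + 3.4/2 = 4 m.
Total vertical stress at mid-clay: σ_v = 19.2×2.3 + 17.3×1.7 = 73.57 kPa.
Pore pressure: u = 9.81×(4 − 0.59) = 33.452 kPa.
Initial effective stress: σ'_0 = σ_v − u = 73.57 − 33.452 = 40.118 kPa.
Stress increase at mid-clay by the 2:1 spreading method:
Δσ = qBL/((B+z)(L+z)) = 169×4.5×4.5/((4.5+4)(4.5+4)) = 47.367 kPa
Final effective stress: σ'_f = 40.118 + 47.367 = 87.485 kPa.
σ'_f = 87.485 ≤ σ'_p = 133 kPa, so the clay remains overconsolidated and only the recompression index applies:
S_c = C_r·H/(1+e₀)·log₁₀(σ'_f/σ'_0) = 0.063×3.4/2.18×log₁₀(87.485/40.118)
    = 0.098255 × 0.33859 = 0.03327 m

S_c ≈ 33.3 mm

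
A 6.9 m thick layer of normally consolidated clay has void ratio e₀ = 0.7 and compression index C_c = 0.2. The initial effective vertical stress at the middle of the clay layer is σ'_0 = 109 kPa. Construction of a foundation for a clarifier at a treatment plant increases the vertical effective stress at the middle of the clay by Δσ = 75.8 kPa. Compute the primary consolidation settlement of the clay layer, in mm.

Final effective stress: σ'_f = σ'_0 + Δσ = 109 + 75.8 = 184.8 kPa.
Normally consolidated clay, so the full stress increment lies on the virgin compression line:
S_c = C_c·H/(1+e₀)·log₁₀(σ'_f/σ'_0) = 0.2×6.9/(1+0.7)×log₁₀(184.8/109)
    = 0.81176 × 0.22928 = 0.1861 m

S_c ≈ 186 mm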